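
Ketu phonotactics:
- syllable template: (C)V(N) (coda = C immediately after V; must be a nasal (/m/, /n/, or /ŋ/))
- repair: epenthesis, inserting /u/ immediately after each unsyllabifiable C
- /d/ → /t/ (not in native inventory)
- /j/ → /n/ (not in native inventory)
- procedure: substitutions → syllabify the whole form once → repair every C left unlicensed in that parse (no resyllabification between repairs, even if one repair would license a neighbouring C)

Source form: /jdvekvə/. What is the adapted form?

Substitution: /j/ → /n/, /d/ → /t/, giving /ntvekvə/.
Syllabifying with onset maximization leaves /n/, /t/, /k/ stranded (only a nasal (/m/, /n/, or /ŋ/) is licensed in coda position; onsets are limited to one consonant).
Each unlicensed consonant becomes the onset of a new syllable: /n/ → /nu/, /t/ → /tu/, /k/ → /ku/.

nutuvekuvə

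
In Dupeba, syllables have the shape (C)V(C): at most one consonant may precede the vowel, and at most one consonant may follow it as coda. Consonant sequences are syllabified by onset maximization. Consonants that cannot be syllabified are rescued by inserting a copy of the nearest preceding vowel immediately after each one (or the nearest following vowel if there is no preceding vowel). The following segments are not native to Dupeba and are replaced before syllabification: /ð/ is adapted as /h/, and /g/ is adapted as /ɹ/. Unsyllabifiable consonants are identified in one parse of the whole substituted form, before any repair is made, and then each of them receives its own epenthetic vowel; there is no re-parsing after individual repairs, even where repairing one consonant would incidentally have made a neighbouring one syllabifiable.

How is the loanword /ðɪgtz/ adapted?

Substitution: /ð/ → /h/, /g/ → /ɹ/, giving /hɪɹtz/.
The consonants /t/, /z/ cannot be parsed into a legal (C)V(C) syllable (at most one coda consonant is licensed; onsets are limited to one consonant).
Each unlicensed consonant becomes the onset of a new syllable: /t/ → /tɪ/, /z/ → /zɪ/.

hɪɹtɪzɪ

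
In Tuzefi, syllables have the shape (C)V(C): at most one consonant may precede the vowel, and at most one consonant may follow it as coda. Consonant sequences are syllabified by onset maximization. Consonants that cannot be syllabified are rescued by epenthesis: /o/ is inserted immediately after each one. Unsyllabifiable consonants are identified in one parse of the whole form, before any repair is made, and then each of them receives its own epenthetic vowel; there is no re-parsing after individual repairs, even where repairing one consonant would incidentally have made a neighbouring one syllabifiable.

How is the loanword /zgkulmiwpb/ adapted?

Under (C)V(C), the unsyllabifiable consonants are /z/, /g/, /p/, /b/ (at most one coda consonant is licensed; onsets are limited to one consonant).
Inserting the epenthetic vowel yields /z/ → /zo/, /g/ → /go/, /p/ → /po/, /b/ → /bo/.

zogokulmiwpobo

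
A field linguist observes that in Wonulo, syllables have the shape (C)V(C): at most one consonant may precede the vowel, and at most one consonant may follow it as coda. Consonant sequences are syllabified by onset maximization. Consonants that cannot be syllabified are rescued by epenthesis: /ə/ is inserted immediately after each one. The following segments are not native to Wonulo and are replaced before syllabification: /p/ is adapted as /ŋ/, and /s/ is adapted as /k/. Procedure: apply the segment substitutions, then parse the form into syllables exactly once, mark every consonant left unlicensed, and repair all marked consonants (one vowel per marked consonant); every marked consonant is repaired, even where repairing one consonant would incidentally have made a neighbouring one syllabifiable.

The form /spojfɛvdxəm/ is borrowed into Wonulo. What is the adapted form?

kəŋojfɛvdəxəm

Substitution: /s/ → /k/, /p/ → /ŋ/, giving /kŋojfɛvdxəm/.
Syllabifying with onset maximization leaves /k/, /d/ stranded (at most one coda consonant is licensed; onsets are limited to one consonant).
Inserting the epenthetic vowel yields /k/ → /kə/, /d/ → /də/.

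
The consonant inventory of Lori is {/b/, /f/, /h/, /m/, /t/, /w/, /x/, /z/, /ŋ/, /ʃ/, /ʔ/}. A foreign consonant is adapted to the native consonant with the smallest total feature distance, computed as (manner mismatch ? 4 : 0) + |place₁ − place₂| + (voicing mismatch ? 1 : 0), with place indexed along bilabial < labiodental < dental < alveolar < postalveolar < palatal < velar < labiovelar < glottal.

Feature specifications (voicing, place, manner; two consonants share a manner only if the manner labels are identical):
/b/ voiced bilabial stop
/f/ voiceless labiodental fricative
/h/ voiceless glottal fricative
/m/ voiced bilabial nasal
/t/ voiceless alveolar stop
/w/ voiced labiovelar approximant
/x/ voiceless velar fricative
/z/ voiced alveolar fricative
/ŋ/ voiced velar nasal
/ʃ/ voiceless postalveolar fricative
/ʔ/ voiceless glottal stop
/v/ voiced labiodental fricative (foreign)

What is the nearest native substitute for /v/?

f

/f/ is closest: same manner (fricative), place distance 0 (labiodental→labiodental), voicing differs (+1); total 1. Next closest is /z/ at distance 2.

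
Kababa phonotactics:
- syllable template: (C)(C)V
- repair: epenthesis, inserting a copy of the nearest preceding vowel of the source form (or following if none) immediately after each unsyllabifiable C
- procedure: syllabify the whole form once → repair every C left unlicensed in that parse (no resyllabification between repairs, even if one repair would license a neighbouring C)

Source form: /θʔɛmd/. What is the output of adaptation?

Syllabifying with onset maximization leaves /m/, /d/ stranded (no codas are permitted; onsets may contain at most 2 consonants).
Each unlicensed consonant becomes the onset of a new syllable: /m/ → /mɛ/, /d/ → /dɛ/.

θʔɛmɛdɛ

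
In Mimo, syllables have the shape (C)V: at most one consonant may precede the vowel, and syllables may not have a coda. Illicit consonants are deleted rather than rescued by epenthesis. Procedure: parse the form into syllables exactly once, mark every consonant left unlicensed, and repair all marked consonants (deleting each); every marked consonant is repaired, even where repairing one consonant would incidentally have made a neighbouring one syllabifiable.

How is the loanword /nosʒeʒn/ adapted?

Syllabifying with onset maximization leaves /s/, /ʒ/, /n/ stranded (no codas are permitted; onsets are limited to one consonant).
Deleting the stranded consonants removes /s/, /ʒ/, /n/.

noʒe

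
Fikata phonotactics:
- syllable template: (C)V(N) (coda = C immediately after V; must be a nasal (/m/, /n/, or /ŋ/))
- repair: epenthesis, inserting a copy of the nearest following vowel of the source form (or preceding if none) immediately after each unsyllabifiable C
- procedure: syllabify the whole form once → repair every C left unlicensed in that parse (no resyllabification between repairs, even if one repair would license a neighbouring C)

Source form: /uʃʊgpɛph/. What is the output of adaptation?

uʃʊgɛpɛpɛhɛ

Under (C)V(N), the unsyllabifiable consonants are /g/, /p/, /h/ (only a nasal (/m/, /n/, or /ŋ/) is licensed in coda position; onsets are limited to one consonant).
Epenthesis after each stranded consonant: /g/ → /gɛ/, /p/ → /pɛ/, /h/ → /hɛ/.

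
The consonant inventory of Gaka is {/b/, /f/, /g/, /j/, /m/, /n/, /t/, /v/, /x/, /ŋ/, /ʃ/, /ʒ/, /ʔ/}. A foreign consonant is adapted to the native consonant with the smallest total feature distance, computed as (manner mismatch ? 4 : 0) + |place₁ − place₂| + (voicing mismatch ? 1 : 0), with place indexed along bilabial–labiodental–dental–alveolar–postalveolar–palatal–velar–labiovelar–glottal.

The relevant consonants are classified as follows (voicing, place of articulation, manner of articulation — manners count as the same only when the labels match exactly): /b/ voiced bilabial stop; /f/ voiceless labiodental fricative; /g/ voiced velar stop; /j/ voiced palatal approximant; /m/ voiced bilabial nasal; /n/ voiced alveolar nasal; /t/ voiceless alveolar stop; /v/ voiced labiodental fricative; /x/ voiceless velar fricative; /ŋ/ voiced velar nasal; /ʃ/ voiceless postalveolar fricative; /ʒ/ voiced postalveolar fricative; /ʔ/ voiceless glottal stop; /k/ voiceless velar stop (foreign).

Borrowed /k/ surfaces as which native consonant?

g

/g/ is closest: same manner (stop), place distance 0 (velar→velar), voicing differs (+1); total 1. Next closest is /ʔ/ at distance 2.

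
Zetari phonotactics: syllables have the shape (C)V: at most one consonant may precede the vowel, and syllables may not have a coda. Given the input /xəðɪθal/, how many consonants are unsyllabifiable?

1

Under (C)V, the unsyllabifiable consonants are /l/ (no codas are permitted; onsets are limited to one consonant).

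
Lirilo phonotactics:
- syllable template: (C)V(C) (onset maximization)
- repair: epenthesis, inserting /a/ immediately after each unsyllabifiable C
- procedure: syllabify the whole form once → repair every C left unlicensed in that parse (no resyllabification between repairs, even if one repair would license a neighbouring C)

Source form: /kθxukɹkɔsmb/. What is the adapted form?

The consonants /k/, /θ/, /ɹ/, /m/, /b/ cannot be parsed into a legal (C)V(C) syllable (at most one coda consonant is licensed; onsets are limited to one consonant).
Epenthesis after each stranded consonant: /k/ → /ka/, /θ/ → /θa/, /ɹ/ → /ɹa/, /m/ → /ma/, /b/ → /ba/.

kaθaxukɹakɔsmaba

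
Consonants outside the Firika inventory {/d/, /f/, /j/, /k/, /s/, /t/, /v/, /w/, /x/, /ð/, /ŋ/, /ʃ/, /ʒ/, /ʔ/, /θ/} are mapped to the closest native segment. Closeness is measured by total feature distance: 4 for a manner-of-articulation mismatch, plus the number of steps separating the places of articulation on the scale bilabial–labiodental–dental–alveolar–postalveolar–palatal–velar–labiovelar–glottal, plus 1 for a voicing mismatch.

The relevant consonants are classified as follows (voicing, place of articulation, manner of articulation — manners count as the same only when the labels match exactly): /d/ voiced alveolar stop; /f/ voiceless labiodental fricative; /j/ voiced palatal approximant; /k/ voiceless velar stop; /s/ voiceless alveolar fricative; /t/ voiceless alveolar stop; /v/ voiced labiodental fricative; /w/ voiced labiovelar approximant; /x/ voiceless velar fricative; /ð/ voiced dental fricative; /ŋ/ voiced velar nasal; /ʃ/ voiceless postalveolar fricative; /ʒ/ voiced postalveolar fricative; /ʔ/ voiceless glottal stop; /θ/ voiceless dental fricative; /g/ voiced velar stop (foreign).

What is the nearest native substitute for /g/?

k

/k/ is closest: same manner (stop), place distance 0 (velar→velar), voicing differs (+1); total 1. Next closest is /d/ at distance 3.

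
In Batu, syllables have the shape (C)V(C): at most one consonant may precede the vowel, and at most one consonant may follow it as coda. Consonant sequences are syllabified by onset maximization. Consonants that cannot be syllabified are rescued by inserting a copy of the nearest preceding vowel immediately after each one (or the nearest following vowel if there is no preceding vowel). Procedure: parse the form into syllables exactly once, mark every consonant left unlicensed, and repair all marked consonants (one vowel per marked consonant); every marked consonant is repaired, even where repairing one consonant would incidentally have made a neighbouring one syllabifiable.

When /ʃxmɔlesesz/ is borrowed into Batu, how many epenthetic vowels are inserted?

The unsyllabifiable consonants are /ʃ/, /x/, /z/; each receives one epenthetic vowel.

3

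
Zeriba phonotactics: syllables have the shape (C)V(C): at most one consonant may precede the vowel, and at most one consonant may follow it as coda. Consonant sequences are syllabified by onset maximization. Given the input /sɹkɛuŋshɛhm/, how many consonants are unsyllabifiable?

4

The consonants /s/, /ɹ/, /s/, /m/ cannot be parsed into a legal (C)V(C) syllable (at most one coda consonant is licensed; onsets are limited to one consonant).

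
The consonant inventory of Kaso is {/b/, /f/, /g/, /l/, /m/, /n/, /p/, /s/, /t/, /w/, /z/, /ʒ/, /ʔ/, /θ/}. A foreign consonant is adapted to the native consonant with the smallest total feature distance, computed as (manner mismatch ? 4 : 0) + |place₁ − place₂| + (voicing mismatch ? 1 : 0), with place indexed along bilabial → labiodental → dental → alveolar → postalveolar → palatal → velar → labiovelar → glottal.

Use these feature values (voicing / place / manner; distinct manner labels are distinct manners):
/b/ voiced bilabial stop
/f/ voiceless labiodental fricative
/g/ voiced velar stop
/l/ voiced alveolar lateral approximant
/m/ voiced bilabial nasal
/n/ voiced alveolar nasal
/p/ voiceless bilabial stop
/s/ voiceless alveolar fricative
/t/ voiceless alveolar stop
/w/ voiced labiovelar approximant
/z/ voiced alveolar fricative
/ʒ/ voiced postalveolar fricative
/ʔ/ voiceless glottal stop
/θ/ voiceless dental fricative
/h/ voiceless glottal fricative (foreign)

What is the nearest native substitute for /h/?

/ʔ/ is closest: manner differs (fricative→stop, +4), place distance 0 (glottal→glottal), same voicing; total 4. Next closest is /s/ at distance 5.

ʔ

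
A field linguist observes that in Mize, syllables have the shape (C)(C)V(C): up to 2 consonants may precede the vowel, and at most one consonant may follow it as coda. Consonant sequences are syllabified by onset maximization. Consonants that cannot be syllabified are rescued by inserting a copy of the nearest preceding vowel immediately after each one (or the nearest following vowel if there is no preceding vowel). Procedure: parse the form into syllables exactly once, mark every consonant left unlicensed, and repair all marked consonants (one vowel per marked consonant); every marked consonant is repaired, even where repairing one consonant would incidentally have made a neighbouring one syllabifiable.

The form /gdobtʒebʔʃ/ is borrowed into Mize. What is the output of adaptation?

gdobtʒebʔeʃe

Syllabifying with onset maximization leaves /ʔ/, /ʃ/ stranded (at most one coda consonant is licensed; onsets may contain at most 2 consonants).
Each unlicensed consonant becomes the onset of a new syllable: /ʔ/ → /ʔe/, /ʃ/ → /ʃe/.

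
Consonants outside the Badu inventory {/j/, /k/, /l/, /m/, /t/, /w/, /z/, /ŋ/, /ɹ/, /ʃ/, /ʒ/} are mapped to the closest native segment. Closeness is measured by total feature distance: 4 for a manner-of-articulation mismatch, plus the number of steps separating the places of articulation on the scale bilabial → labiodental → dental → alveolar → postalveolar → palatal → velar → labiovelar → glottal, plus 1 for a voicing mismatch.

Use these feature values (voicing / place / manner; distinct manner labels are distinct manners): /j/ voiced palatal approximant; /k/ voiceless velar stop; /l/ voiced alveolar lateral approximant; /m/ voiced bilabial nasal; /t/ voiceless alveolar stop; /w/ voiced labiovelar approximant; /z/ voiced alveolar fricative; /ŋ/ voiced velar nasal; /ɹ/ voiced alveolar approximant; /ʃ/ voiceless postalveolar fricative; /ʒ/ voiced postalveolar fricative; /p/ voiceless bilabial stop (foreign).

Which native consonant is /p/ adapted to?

t

/t/ is closest: same manner (stop), place distance 3 (bilabial→alveolar), same voicing; total 3. Next closest is /m/ at distance 5.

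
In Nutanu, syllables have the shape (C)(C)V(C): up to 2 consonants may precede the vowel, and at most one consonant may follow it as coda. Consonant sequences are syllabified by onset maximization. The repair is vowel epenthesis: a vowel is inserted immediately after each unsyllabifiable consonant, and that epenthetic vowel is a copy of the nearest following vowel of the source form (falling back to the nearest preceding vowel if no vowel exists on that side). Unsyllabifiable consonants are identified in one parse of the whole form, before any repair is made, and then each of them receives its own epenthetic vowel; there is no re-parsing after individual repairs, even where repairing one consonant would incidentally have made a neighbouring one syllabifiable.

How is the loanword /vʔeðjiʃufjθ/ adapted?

vʔeðjiʃufjuθu

The consonants /j/, /θ/ cannot be parsed into a legal (C)(C)V(C) syllable (at most one coda consonant is licensed; onsets may contain at most 2 consonants).
Inserting the epenthetic vowel yields /j/ → /ju/, /θ/ → /θu/.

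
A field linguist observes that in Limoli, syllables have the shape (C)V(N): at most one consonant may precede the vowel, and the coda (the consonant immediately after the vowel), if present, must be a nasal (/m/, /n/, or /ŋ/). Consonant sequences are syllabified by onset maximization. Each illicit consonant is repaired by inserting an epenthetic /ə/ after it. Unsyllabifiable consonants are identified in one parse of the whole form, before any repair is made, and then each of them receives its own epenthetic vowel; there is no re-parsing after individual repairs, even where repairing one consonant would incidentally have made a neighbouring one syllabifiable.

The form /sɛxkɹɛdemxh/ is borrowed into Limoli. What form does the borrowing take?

Under (C)V(N), the unsyllabifiable consonants are /x/, /k/, /x/, /h/ (only a nasal (/m/, /n/, or /ŋ/) is licensed in coda position; onsets are limited to one consonant).
Epenthesis after each stranded consonant: /x/ → /xə/, /k/ → /kə/, /x/ → /xə/, /h/ → /hə/.

sɛxəkəɹɛdemxəhə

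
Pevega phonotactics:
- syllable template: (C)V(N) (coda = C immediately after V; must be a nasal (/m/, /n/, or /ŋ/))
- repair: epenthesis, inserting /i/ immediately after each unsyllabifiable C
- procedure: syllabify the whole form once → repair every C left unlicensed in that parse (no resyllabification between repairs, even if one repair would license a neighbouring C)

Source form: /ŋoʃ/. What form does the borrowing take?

ŋoʃi

Under (C)V(N), the unsyllabifiable consonants are /ʃ/ (only a nasal (/m/, /n/, or /ŋ/) is licensed in coda position; onsets are limited to one consonant).
Epenthesis after each stranded consonant: /ʃ/ → /ʃi/.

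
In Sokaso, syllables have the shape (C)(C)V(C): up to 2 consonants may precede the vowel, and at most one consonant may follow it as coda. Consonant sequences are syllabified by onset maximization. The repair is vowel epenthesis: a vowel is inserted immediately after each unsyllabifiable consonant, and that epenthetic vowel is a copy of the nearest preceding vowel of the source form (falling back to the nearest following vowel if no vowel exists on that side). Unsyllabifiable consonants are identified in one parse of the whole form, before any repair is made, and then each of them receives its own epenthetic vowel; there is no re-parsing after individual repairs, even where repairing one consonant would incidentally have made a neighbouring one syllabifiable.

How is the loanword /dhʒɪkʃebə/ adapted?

dɪhʒɪkʃebə

Under (C)(C)V(C), the unsyllabifiable consonants are /d/ (at most one coda consonant is licensed; onsets may contain at most 2 consonants).
Inserting the epenthetic vowel yields /d/ → /dɪ/.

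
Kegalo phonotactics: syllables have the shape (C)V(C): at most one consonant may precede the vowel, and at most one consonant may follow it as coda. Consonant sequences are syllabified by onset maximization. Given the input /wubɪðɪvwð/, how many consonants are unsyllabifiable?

2

Under (C)V(C), the unsyllabifiable consonants are /w/, /ð/ (at most one coda consonant is licensed; onsets are limited to one consonant).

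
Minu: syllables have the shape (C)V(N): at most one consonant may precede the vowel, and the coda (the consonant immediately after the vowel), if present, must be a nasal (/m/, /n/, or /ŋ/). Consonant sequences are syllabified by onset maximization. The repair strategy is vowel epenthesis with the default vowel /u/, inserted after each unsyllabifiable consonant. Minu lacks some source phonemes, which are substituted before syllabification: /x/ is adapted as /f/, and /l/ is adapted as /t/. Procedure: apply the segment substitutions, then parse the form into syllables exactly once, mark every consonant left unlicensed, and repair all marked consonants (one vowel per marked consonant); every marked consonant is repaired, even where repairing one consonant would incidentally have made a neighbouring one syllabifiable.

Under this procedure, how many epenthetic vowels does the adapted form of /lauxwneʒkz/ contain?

5

After substitution the input is /taufwneʒkz/.
The unsyllabifiable consonants are /f/, /w/, /ʒ/, /k/, /z/; each receives one epenthetic vowel.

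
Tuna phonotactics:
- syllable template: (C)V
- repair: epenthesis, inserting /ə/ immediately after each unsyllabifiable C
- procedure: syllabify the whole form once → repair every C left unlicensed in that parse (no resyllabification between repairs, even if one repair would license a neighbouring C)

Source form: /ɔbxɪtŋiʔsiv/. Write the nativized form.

Syllabifying with onset maximization leaves /b/, /t/, /ʔ/, /v/ stranded (no codas are permitted; onsets are limited to one consonant).
Inserting the epenthetic vowel yields /b/ → /bə/, /t/ → /tə/, /ʔ/ → /ʔə/, /v/ → /və/.

ɔbəxɪtəŋiʔəsivə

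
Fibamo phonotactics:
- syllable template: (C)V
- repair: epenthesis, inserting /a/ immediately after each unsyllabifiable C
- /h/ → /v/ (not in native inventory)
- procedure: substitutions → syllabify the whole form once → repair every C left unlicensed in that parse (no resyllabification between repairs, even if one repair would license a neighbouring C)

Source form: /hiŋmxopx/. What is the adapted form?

viŋamaxopaxa

Substitution: /h/ → /v/, giving /viŋmxopx/.
The consonants /ŋ/, /m/, /p/, /x/ cannot be parsed into a legal (C)V syllable (no codas are permitted; onsets are limited to one consonant).
Each unlicensed consonant becomes the onset of a new syllable: /ŋ/ → /ŋa/, /m/ → /ma/, /p/ → /pa/, /x/ → /xa/.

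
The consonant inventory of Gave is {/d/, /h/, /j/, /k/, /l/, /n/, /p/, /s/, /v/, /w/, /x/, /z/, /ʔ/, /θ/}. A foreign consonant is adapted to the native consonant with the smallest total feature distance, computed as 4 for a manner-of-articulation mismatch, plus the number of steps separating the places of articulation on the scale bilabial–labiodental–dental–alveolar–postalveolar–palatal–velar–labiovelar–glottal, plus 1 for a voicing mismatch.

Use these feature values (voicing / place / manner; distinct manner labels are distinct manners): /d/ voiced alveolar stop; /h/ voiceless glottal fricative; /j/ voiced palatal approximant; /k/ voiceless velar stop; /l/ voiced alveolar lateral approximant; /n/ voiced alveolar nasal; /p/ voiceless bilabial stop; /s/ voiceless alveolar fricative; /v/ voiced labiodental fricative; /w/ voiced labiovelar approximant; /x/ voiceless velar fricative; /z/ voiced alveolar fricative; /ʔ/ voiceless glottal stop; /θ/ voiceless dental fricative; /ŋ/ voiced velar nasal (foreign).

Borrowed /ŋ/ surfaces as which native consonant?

/n/ is closest: same manner (nasal), place distance 3 (velar→alveolar), same voicing; total 3. Next closest is /j/ at distance 5.

n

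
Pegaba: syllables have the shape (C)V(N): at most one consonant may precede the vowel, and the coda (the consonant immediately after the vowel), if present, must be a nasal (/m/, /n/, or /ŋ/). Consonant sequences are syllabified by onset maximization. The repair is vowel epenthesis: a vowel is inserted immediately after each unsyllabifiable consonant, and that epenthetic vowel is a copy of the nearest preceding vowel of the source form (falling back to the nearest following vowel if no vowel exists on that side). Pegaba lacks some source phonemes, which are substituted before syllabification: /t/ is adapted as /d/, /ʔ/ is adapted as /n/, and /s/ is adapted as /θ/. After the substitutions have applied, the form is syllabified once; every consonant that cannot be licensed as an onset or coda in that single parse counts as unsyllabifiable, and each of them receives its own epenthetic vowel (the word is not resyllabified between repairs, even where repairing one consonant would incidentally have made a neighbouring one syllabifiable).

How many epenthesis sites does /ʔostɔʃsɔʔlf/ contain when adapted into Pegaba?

After substitution the input is /noθdɔʃθɔnlf/.
The unsyllabifiable consonants are /θ/, /ʃ/, /l/, /f/; each receives one epenthetic vowel.

4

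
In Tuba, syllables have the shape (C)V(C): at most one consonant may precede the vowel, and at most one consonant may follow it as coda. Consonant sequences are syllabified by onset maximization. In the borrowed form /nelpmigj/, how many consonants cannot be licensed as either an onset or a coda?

2

The consonants /p/, /j/ cannot be parsed into a legal (C)V(C) syllable (at most one coda consonant is licensed; onsets are limited to one consonant).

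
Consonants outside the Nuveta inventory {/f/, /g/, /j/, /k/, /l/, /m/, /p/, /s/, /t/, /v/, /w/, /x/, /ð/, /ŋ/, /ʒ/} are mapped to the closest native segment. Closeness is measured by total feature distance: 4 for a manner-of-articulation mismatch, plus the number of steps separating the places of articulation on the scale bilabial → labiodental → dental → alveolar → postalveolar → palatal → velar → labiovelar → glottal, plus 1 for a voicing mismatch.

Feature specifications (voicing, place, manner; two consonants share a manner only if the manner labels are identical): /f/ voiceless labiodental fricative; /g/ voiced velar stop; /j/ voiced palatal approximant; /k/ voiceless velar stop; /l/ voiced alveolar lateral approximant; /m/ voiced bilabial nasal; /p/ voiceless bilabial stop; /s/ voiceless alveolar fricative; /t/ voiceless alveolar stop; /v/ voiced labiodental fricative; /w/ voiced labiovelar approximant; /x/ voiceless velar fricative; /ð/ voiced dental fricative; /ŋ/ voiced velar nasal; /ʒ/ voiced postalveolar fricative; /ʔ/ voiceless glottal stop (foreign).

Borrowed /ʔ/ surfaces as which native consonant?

k

/k/ is closest: same manner (stop), place distance 2 (glottal→velar), same voicing; total 2. Next closest is /g/ at distance 3.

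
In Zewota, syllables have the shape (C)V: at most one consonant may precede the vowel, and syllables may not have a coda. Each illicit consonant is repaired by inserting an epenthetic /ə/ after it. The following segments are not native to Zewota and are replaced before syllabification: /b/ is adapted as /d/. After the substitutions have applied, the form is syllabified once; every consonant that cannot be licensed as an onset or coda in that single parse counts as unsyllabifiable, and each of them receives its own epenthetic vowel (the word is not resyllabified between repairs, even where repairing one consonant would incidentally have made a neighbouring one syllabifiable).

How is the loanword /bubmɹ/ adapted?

dudəməɹə

Substitution: /b/ → /d/, giving /dudmɹ/.
Under (C)V, the unsyllabifiable consonants are /d/, /m/, /ɹ/ (no codas are permitted; onsets are limited to one consonant).
Inserting the epenthetic vowel yields /d/ → /də/, /m/ → /mə/, /ɹ/ → /ɹə/.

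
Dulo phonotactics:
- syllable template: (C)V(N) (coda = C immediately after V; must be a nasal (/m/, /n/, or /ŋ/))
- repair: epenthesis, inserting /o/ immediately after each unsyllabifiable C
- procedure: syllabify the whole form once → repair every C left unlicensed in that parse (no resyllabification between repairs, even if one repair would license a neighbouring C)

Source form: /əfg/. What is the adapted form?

The consonants /f/, /g/ cannot be parsed into a legal (C)V(N) syllable (only a nasal (/m/, /n/, or /ŋ/) is licensed in coda position; onsets are limited to one consonant).
Inserting the epenthetic vowel yields /f/ → /fo/, /g/ → /go/.

əfogo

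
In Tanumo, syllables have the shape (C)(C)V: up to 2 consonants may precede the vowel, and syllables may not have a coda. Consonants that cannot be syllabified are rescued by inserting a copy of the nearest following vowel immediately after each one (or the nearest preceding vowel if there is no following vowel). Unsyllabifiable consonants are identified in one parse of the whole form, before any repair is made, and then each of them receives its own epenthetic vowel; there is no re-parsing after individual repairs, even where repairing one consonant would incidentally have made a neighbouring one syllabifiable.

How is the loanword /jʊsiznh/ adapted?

Syllabifying with onset maximization leaves /z/, /n/, /h/ stranded (no codas are permitted; onsets may contain at most 2 consonants).
Inserting the epenthetic vowel yields /z/ → /zi/, /n/ → /ni/, /h/ → /hi/.

jʊsizinihi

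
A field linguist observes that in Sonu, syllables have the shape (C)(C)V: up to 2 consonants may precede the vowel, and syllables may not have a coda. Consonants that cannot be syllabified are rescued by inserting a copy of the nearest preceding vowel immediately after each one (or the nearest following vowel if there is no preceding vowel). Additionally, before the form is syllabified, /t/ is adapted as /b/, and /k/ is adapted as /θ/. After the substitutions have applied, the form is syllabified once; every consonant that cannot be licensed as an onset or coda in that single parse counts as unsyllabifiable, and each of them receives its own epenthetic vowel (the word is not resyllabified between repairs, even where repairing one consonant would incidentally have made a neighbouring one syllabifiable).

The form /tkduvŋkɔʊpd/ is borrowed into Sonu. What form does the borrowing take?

buθduvuŋθɔʊpʊdʊ

Substitution: /t/ → /b/, /k/ → /θ/, giving /bθduvŋθɔʊpd/.
The consonants /b/, /v/, /p/, /d/ cannot be parsed into a legal (C)(C)V syllable (no codas are permitted; onsets may contain at most 2 consonants).
Each unlicensed consonant becomes the onset of a new syllable: /b/ → /bu/, /v/ → /vu/, /p/ → /pʊ/, /d/ → /dʊ/.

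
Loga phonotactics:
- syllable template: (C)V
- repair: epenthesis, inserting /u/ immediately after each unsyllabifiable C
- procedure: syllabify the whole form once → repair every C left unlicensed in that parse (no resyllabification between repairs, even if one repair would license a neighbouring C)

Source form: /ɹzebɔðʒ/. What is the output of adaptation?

Under (C)V, the unsyllabifiable consonants are /ɹ/, /ð/, /ʒ/ (no codas are permitted; onsets are limited to one consonant).
Epenthesis after each stranded consonant: /ɹ/ → /ɹu/, /ð/ → /ðu/, /ʒ/ → /ʒu/.

ɹuzebɔðuʒu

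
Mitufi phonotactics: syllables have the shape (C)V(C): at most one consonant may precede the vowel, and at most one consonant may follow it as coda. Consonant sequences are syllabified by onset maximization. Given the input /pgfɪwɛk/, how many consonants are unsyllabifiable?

2

The consonants /p/, /g/ cannot be parsed into a legal (C)V(C) syllable (at most one coda consonant is licensed; onsets are limited to one consonant).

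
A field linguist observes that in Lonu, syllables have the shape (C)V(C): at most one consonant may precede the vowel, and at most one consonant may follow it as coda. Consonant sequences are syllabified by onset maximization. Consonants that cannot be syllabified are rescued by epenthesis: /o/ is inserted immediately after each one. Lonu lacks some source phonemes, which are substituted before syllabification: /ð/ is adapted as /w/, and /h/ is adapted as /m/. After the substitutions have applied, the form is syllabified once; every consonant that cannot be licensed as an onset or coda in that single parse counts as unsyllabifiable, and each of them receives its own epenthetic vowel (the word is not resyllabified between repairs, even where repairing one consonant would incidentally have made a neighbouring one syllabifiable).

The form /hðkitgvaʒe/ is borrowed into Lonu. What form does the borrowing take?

mowokitgovaʒe

Substitution: /h/ → /m/, /ð/ → /w/, giving /mwkitgvaʒe/.
Syllabifying with onset maximization leaves /m/, /w/, /g/ stranded (at most one coda consonant is licensed; onsets are limited to one consonant).
Epenthesis after each stranded consonant: /m/ → /mo/, /w/ → /wo/, /g/ → /go/.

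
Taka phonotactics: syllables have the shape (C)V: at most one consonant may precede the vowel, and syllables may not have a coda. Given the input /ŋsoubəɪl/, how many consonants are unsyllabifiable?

2

Syllabifying with onset maximization leaves /ŋ/, /l/ stranded (no codas are permitted; onsets are limited to one consonant).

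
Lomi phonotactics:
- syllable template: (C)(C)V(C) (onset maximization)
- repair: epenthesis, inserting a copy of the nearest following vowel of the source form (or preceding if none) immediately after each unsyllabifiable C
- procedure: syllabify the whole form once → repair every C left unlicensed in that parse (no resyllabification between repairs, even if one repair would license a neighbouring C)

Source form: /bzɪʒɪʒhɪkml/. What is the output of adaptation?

Syllabifying with onset maximization leaves /m/, /l/ stranded (at most one coda consonant is licensed; onsets may contain at most 2 consonants).
Inserting the epenthetic vowel yields /m/ → /mɪ/, /l/ → /lɪ/.

bzɪʒɪʒhɪkmɪlɪ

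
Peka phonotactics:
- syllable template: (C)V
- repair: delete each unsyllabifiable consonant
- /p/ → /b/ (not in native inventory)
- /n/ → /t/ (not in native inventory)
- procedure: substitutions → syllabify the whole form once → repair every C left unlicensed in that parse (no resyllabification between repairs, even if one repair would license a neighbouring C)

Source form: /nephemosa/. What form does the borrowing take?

tehemosa

Substitution: /n/ → /t/, /p/ → /b/, giving /tebhemosa/.
Under (C)V, the unsyllabifiable consonants are /b/ (no codas are permitted; onsets are limited to one consonant).
Each unlicensed consonant is deleted: /b/.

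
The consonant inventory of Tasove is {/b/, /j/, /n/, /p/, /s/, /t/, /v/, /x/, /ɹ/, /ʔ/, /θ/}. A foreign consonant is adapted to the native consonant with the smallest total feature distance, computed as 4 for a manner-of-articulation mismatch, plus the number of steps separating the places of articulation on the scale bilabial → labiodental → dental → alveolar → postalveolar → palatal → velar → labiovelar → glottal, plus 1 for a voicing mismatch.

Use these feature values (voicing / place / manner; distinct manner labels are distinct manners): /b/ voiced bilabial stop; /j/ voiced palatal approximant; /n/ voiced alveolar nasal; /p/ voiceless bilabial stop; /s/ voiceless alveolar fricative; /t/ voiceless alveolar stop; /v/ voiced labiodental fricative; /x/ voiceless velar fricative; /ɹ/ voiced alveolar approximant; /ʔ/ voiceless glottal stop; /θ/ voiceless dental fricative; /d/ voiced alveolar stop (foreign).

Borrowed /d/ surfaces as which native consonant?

/t/ is closest: same manner (stop), place distance 0 (alveolar→alveolar), voicing differs (+1); total 1. Next closest is /b/ at distance 3.

t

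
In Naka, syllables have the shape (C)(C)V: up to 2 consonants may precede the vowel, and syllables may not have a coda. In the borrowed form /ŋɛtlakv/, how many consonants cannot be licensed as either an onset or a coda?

The consonants /k/, /v/ cannot be parsed into a legal (C)(C)V syllable (no codas are permitted; onsets may contain at most 2 consonants).

2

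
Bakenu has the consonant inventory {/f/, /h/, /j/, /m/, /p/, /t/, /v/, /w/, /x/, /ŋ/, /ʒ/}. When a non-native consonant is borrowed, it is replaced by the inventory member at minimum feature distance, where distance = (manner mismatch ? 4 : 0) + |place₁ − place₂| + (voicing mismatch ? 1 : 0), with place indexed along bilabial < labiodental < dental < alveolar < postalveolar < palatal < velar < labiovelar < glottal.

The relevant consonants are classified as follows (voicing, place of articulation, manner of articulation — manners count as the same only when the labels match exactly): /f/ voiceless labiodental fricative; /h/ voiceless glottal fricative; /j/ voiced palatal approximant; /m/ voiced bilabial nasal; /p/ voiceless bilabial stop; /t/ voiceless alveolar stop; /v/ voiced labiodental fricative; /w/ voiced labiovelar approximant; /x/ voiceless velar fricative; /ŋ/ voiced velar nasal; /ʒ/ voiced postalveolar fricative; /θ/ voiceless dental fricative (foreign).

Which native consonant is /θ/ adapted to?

f

/f/ is closest: same manner (fricative), place distance 1 (dental→labiodental), same voicing; total 1. Next closest is /v/ at distance 2.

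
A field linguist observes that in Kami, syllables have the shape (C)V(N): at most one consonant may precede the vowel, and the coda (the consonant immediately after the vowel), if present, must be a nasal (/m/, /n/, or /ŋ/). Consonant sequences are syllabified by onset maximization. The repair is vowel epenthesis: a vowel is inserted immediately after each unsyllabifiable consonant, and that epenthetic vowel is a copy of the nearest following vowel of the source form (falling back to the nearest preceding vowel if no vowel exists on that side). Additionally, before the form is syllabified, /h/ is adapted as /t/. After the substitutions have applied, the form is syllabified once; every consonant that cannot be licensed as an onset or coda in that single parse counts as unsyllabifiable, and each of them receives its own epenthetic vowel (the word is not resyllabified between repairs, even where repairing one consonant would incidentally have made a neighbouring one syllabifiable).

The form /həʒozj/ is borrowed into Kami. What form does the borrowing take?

Substitution: /h/ → /t/, giving /təʒozj/.
Syllabifying with onset maximization leaves /z/, /j/ stranded (only a nasal (/m/, /n/, or /ŋ/) is licensed in coda position; onsets are limited to one consonant).
Epenthesis after each stranded consonant: /z/ → /zo/, /j/ → /jo/.

təʒozojo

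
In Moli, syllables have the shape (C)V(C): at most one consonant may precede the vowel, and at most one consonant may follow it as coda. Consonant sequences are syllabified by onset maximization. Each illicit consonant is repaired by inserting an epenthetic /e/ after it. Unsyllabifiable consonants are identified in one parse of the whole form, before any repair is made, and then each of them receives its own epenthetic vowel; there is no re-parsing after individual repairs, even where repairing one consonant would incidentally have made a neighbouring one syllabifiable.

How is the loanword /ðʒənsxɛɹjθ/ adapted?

The consonants /ð/, /s/, /j/, /θ/ cannot be parsed into a legal (C)V(C) syllable (at most one coda consonant is licensed; onsets are limited to one consonant).
Epenthesis after each stranded consonant: /ð/ → /ðe/, /s/ → /se/, /j/ → /je/, /θ/ → /θe/.

ðeʒənsexɛɹjeθe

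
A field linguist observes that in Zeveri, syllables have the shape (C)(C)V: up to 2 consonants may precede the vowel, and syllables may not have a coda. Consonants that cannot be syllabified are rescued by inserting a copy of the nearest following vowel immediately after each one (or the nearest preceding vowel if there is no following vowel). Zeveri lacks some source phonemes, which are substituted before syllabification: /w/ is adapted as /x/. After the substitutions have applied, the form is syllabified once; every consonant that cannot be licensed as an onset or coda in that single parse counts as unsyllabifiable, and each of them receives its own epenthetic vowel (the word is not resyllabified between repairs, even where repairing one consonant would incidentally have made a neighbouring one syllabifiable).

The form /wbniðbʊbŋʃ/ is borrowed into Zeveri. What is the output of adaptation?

xibniðbʊbʊŋʊʃʊ

Substitution: /w/ → /x/, giving /xbniðbʊbŋʃ/.
Under (C)(C)V, the unsyllabifiable consonants are /x/, /b/, /ŋ/, /ʃ/ (no codas are permitted; onsets may contain at most 2 consonants).
Inserting the epenthetic vowel yields /x/ → /xi/, /b/ → /bʊ/, /ŋ/ → /ŋʊ/, /ʃ/ → /ʃʊ/.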